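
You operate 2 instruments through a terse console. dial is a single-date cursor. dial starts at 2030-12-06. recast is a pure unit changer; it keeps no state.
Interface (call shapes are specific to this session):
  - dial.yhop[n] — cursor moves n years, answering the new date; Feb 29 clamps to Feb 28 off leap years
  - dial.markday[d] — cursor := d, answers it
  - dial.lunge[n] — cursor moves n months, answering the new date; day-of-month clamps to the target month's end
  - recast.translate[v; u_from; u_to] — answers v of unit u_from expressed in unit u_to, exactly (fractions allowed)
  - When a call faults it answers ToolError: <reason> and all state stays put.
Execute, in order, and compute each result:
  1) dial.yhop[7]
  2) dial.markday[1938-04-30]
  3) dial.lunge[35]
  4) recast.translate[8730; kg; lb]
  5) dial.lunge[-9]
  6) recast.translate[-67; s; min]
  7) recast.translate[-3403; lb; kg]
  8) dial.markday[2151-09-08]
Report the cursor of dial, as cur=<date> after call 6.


Answer: cur=1940-06-30

Derivation:
Next I call dial.yhop passing n: 7, and get 2037-12-06.
I use dial.markday passing d: 1938-04-30: 1938-04-30.
Invoking dial.lunge passing n: 35: 1941-03-30.
I invoke recast.translate passing v: 8730, u_from: kg, u_to: lb, and get 9000000000/467621.
I use dial.lunge passing n: -9, — result: 1940-06-30.
Invoking recast.translate passing v: -67, u_from: s, u_to: min, yielding -67/60.
Invoking recast.translate passing v: -3403, u_from: lb, u_to: kg, and see -154357483511/100000000.
Then dial.markday passing d: 2151-09-08, and observe 2151-09-08.


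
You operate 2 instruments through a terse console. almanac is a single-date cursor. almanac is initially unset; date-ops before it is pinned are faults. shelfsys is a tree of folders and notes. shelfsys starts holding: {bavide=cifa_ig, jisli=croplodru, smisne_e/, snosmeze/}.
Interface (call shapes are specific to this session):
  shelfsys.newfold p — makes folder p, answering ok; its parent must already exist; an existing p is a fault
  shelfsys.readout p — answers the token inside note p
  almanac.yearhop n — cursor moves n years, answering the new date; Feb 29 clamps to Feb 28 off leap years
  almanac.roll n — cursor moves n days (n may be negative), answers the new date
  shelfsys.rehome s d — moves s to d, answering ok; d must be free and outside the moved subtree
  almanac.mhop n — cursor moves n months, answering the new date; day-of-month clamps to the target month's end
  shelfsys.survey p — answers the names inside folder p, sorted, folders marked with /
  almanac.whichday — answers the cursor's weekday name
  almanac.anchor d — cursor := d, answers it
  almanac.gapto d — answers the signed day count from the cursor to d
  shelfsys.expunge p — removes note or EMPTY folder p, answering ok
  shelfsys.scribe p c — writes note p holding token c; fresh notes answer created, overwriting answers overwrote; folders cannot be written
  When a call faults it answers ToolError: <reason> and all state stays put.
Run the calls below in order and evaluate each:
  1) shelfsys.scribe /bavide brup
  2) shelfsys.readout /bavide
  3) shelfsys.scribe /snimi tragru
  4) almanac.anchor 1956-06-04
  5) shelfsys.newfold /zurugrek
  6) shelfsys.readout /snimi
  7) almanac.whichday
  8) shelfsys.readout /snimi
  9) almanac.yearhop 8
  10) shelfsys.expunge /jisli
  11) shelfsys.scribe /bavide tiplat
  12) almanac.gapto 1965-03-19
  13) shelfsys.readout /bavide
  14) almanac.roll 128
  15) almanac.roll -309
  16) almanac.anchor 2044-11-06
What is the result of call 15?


Answer: 1963-12-06

Derivation:
% shelfsys.scribe(p→/bavide, c→brup) -> overwrote
% shelfsys.readout(p→/bavide) -> brup
% shelfsys.scribe(p→/snimi, c→tragru) -> created
% almanac.anchor(d→1956-06-04) -> 1956-06-04
% shelfsys.newfold(p→/zurugrek) -> ok
% shelfsys.readout(p→/snimi) -> tragru
% almanac.whichday() -> Monday
% shelfsys.readout(p→/snimi) -> tragru
% almanac.yearhop(n→8) -> 1964-06-04
% shelfsys.expunge(p→/jisli) -> ok
% shelfsys.scribe(p→/bavide, c→tiplat) -> overwrote
% almanac.gapto(d→1965-03-19) -> 288
% shelfsys.readout(p→/bavide) -> tiplat
% almanac.roll(n→128) -> 1964-10-10
% almanac.roll(n→-309) -> 1963-12-06
% almanac.anchor(d→2044-11-06) -> 2044-11-06


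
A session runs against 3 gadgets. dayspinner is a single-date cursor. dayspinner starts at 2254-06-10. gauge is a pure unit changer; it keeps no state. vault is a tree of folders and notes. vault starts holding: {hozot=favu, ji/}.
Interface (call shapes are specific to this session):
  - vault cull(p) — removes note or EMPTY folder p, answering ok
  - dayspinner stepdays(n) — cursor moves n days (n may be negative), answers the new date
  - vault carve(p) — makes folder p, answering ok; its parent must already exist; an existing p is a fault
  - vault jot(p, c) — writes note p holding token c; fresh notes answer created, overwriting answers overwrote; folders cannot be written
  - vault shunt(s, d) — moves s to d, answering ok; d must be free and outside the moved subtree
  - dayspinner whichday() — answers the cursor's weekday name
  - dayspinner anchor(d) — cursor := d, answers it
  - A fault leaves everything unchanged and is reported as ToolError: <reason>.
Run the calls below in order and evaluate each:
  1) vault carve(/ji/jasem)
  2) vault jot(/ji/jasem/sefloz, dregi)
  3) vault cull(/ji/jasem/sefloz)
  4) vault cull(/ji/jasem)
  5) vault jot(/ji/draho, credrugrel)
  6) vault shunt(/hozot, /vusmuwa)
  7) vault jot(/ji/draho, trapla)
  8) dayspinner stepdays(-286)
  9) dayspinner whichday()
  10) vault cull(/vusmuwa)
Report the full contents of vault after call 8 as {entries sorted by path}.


# vault carve(/ji/jasem) => ok
# vault jot(/ji/jasem/sefloz, dregi) => created
# vault cull(/ji/jasem/sefloz) => ok
# vault cull(/ji/jasem) => ok
# vault jot(/ji/draho, credrugrel) => created
# vault shunt(/hozot, /vusmuwa) => ok
# vault jot(/ji/draho, trapla) => overwrote
# dayspinner stepdays(-286) => 2253-08-28
# dayspinner whichday() => Sunday
# vault cull(/vusmuwa) => ok

Answer: {ji/, ji/draho=trapla, vusmuwa=favu}


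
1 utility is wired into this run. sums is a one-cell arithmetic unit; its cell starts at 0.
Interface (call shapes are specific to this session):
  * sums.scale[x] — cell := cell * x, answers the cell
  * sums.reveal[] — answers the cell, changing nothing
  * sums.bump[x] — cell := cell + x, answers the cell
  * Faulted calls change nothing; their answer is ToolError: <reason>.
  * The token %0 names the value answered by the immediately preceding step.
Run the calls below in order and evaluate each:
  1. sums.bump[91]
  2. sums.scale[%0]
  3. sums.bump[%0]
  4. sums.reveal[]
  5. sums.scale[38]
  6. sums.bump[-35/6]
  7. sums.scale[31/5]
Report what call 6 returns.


Act: bump[x='91']
Obs: 91
Act: scale[x='%0']
Obs: 8281
Act: bump[x='%0']
Obs: 16562
Act: reveal[]
Obs: 16562
Act: scale[x='38']
Obs: 629356
Act: bump[x='-35/6']
Obs: 3776101/6
Act: scale[x='31/5']
Obs: 117059131/30

Answer: 3776101/6


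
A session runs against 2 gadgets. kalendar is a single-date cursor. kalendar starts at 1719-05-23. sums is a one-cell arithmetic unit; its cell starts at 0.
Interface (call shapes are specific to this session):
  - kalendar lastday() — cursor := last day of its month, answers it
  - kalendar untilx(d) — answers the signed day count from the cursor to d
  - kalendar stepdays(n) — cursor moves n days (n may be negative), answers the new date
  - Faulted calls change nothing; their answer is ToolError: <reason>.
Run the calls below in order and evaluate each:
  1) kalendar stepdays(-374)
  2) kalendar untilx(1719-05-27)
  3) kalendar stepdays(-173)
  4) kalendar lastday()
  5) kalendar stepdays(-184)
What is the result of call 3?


Using kalendar stepdays with n='-374', giving 1718-05-14.
Now I run kalendar untilx with d='1719-05-27', and observe 378.
I run kalendar stepdays with n='-173': 1717-11-22.
I try kalendar lastday(), and observe 1717-11-30.
I run kalendar stepdays with n='-184', → 1717-05-30.

Answer: 1717-11-22


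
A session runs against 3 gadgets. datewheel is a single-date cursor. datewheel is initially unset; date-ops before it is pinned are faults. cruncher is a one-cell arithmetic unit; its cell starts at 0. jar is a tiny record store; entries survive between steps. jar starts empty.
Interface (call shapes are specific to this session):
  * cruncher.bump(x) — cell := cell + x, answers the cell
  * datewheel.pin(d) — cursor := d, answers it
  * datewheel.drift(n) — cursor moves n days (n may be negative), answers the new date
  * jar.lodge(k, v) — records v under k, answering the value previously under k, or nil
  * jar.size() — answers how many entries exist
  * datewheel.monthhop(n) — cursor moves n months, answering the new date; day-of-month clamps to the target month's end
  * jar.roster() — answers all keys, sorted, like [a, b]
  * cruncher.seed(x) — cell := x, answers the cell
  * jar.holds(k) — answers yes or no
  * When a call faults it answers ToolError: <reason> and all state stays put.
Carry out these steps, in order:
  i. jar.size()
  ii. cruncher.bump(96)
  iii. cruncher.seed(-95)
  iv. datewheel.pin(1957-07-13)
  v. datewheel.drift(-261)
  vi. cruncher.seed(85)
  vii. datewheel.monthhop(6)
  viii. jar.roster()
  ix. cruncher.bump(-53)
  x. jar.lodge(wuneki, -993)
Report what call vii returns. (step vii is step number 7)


Next I call size, and observe 0.
Now I run bump passing 96, → 96.
Next I call seed passing -95, — result: -95.
I call pin passing 1957-07-13, → 1957-07-13.
I invoke drift passing -261: 1956-10-25.
Now I run seed passing 85, giving 85.
Calling monthhop passing 6, — result: 1957-04-25.
Calling roster, yielding [].
Using bump passing -53: 32.
I invoke lodge passing wuneki, -993, and see nil.

Answer: 1957-04-25


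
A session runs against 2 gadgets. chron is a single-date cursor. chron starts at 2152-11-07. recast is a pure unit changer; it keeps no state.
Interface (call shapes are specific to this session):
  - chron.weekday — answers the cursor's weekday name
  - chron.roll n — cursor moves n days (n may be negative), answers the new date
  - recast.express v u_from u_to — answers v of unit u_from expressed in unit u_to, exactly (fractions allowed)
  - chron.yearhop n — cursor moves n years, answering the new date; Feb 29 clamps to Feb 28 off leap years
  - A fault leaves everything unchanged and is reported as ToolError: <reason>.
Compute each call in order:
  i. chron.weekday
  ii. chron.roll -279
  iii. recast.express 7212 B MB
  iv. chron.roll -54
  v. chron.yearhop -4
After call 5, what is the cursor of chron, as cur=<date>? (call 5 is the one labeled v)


Answer: cur=2147-12-10

Derivation:
I call weekday, and get Tuesday.
Next I call roll with n: -279, yielding 2152-02-02.
I invoke express with v: 7212, u_from: B, u_to: MB, and get 1803/250000.
Now I run roll with n: -54, — result: 2151-12-10.
I use yearhop with n: -4, yielding 2147-12-10.


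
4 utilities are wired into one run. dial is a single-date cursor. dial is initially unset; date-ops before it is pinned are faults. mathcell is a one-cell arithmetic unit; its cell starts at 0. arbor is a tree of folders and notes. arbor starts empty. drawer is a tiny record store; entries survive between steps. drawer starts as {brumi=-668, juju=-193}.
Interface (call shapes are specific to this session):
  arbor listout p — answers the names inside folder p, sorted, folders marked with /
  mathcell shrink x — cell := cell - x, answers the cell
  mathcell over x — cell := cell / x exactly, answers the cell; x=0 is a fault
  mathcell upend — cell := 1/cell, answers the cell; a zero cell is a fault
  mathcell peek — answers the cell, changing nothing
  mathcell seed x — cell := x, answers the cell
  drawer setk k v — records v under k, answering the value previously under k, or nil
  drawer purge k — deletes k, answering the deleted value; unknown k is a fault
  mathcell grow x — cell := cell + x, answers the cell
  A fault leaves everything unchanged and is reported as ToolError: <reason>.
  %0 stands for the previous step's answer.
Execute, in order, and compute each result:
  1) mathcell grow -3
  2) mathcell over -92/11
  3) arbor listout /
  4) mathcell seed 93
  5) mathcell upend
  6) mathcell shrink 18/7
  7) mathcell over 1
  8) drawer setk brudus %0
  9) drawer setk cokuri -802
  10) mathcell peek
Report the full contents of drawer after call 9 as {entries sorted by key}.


Answer: {brudus=-1667/651, brumi=-668, cokuri=-802, juju=-193}

Derivation:
·→ mathcell grow(x='-3')
·← -3
·→ mathcell over(x='-92/11')
·← 33/92
·→ arbor listout(p='/')
·← []
·→ mathcell seed(x='93')
·← 93
·→ mathcell upend()
·← 1/93
·→ mathcell shrink(x='18/7')
·← -1667/651
·→ mathcell over(x='1')
·← -1667/651
·→ drawer setk(k='brudus', v='%0')
·← nil
·→ drawer setk(k='cokuri', v='-802')
·← nil
·→ mathcell peek()
·← -1667/651


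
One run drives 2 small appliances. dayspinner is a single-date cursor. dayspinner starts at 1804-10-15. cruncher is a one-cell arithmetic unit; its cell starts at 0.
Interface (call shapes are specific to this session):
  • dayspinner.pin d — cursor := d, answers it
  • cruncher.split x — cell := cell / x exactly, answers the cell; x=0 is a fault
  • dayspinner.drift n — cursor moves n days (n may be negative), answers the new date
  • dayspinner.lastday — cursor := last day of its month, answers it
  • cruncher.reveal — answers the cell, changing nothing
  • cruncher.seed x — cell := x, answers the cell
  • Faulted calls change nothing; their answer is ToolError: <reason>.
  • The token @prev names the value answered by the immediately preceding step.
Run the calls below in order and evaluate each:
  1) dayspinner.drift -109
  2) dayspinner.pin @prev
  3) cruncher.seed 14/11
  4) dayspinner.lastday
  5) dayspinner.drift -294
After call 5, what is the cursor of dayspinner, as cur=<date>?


> drift -109
= 1804-06-28
> pin @prev
= 1804-06-28
> seed 14/11
= 14/11
> lastday
= 1804-06-30
> drift -294
= 1803-09-10

Answer: cur=1803-09-10


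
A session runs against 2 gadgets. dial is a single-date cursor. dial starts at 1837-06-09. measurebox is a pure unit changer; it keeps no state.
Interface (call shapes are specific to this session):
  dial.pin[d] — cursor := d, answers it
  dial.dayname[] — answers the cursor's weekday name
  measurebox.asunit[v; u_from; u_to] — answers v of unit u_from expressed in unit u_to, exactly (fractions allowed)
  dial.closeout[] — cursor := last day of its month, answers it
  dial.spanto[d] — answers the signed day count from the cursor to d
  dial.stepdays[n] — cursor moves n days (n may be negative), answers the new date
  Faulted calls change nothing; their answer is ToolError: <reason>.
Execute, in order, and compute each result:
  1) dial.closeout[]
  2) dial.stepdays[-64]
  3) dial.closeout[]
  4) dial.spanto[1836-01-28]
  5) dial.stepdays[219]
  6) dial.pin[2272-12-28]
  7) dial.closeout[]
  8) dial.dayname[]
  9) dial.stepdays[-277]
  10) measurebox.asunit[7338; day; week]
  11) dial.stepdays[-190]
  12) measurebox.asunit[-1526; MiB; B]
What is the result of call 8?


Answer: Tuesday

Derivation:
Act: dial.closeout[]
Obs: 1837-06-30
Act: dial.stepdays[n=-64]
Obs: 1837-04-27
Act: dial.closeout[]
Obs: 1837-04-30
Act: dial.spanto[d=1836-01-28]
Obs: -458
Act: dial.stepdays[n=219]
Obs: 1837-12-05
Act: dial.pin[d=2272-12-28]
Obs: 2272-12-28
Act: dial.closeout[]
Obs: 2272-12-31
Act: dial.dayname[]
Obs: Tuesday
Act: dial.stepdays[n=-277]
Obs: 2272-03-29
Act: measurebox.asunit[v=7338; u_from=day; u_to=week]
Obs: 7338/7
Act: dial.stepdays[n=-190]
Obs: 2271-09-21
Act: measurebox.asunit[v=-1526; u_from=MiB; u_to=B]
Obs: -1600126976


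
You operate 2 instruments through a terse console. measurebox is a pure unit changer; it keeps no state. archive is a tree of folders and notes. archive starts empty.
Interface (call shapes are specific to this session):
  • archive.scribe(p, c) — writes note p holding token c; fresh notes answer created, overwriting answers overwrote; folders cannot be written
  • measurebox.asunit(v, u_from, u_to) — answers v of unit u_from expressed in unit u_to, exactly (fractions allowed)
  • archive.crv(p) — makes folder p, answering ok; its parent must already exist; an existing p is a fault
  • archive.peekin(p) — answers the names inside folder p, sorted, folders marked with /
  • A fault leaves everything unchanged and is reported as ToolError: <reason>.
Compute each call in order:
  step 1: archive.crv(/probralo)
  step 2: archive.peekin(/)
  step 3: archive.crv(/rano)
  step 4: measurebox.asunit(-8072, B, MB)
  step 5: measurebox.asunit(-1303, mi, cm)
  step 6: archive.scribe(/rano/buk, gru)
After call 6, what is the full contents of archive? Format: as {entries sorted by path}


~$ archive.crv /probralo
[out] ok
~$ archive.peekin /
[out] [probralo/]
~$ archive.crv /rano
[out] ok
~$ measurebox.asunit -8072 B MB
[out] -1009/125000
~$ measurebox.asunit -1303 mi cm
[out] -1048487616/5
~$ archive.scribe /rano/buk gru
[out] created

Answer: {probralo/, rano/, rano/buk=gru}


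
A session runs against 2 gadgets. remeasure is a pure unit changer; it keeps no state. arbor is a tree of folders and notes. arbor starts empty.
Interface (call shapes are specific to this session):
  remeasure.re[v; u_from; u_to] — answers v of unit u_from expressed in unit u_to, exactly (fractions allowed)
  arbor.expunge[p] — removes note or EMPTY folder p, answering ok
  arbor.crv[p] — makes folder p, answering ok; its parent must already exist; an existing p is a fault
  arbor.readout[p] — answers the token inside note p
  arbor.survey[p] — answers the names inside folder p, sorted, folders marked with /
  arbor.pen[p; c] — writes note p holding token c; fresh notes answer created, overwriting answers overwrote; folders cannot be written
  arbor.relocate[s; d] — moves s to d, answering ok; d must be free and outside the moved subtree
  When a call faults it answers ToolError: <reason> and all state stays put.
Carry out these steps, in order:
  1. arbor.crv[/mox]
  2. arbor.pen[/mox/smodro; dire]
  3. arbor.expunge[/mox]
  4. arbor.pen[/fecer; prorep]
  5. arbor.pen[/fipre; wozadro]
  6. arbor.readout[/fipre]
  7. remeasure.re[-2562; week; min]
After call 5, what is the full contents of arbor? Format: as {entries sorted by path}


Answer: {fecer=prorep, fipre=wozadro, mox/, mox/smodro=dire}

Derivation:
[in] crv p: /mox
  ok
[in] pen p: /mox/smodro c: dire
  created
[in] expunge p: /mox
  ToolError: not empty
[in] pen p: /fecer c: prorep
  created
[in] pen p: /fipre c: wozadro
  created
[in] readout p: /fipre
  wozadro
[in] re v: -2562 u_from: week u_to: min
  -25824960


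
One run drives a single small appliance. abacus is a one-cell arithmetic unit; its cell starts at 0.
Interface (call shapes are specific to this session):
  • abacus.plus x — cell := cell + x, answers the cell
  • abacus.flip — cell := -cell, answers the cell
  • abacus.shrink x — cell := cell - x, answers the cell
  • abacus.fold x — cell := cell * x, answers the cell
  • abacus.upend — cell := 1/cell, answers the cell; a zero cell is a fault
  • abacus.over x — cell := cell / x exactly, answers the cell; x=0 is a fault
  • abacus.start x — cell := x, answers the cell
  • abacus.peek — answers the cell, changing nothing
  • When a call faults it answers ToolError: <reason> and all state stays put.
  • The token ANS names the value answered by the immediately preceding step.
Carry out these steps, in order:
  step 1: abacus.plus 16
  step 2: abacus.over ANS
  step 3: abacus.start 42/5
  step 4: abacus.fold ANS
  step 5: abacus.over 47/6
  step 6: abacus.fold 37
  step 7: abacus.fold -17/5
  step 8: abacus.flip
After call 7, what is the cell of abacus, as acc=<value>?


·→ abacus.plus(16)
·← 16
·→ abacus.over(ANS)
·← 1
·→ abacus.start(42/5)
·← 42/5
·→ abacus.fold(ANS)
·← 1764/25
·→ abacus.over(47/6)
·← 10584/1175
·→ abacus.fold(37)
·← 391608/1175
·→ abacus.fold(-17/5)
·← -6657336/5875
·→ abacus.flip()
·← 6657336/5875

Answer: acc=-6657336/5875


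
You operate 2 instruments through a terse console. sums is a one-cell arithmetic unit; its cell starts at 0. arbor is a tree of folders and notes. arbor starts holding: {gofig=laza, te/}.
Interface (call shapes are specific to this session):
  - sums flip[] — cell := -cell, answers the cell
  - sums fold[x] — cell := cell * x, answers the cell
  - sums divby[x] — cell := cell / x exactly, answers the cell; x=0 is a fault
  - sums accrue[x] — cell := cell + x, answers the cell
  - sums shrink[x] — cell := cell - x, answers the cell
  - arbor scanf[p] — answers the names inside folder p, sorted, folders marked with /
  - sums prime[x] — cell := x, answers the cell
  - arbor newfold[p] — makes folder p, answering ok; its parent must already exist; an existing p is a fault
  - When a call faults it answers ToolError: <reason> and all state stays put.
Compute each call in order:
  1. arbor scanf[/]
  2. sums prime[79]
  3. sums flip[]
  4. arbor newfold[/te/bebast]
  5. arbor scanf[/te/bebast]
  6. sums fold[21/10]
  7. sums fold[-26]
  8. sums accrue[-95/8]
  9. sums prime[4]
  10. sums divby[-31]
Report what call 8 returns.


I try arbor scanf(p→/), which returns [gofig, te/].
I call sums prime(x→79), and get 79.
I run sums flip(), and get -79.
I try arbor newfold(p→/te/bebast): ok.
Now I run arbor scanf(p→/te/bebast), → [].
I try sums fold(x→21/10): -1659/10.
I call sums fold(x→-26), and see 21567/5.
Next I call sums accrue(x→-95/8), and observe 172061/40.
Invoking sums prime(x→4), and see 4.
I try sums divby(x→-31), — result: -4/31.

Answer: 172061/40


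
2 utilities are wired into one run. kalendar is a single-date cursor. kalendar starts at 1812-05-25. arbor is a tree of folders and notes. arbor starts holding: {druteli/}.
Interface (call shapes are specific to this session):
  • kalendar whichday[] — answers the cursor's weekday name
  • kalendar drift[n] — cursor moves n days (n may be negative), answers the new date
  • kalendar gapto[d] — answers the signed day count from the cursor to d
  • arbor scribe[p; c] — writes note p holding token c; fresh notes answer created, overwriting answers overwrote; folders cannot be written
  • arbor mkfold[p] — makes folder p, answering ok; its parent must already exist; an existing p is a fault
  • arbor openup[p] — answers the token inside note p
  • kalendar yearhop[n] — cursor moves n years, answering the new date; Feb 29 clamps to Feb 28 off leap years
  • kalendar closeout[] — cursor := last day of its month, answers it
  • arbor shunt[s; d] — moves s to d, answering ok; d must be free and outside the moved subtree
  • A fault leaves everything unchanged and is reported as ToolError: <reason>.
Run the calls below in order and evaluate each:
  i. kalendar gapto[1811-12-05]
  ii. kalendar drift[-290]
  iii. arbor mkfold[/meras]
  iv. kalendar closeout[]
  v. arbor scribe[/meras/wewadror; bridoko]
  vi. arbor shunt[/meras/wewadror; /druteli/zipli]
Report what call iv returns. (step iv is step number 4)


Answer: 1811-08-31

Derivation:
-- 1. kalendar gapto(d=1811-12-05) == -172
-- 2. kalendar drift(n=-290) == 1811-08-09
-- 3. arbor mkfold(p=/meras) == ok
-- 4. kalendar closeout() == 1811-08-31
-- 5. arbor scribe(p=/meras/wewadror, c=bridoko) == created
-- 6. arbor shunt(s=/meras/wewadror, d=/druteli/zipli) == ok


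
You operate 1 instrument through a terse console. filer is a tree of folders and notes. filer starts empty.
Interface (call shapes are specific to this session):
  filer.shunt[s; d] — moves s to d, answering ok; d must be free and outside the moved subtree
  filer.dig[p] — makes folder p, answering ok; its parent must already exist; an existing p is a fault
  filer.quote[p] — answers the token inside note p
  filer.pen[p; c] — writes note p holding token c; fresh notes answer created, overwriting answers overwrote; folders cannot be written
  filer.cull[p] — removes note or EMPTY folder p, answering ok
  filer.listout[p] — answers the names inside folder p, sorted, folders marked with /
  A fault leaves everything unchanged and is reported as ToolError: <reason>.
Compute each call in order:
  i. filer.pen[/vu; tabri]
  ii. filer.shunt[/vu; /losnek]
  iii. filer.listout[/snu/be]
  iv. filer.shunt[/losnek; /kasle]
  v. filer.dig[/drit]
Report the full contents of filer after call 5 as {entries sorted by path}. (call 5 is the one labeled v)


% pen(p=/vu, c=tabri) -> created
% shunt(s=/vu, d=/losnek) -> ok
% listout(p=/snu/be) -> ToolError: not found
% shunt(s=/losnek, d=/kasle) -> ok
% dig(p=/drit) -> ok

Answer: {drit/, kasle=tabri}


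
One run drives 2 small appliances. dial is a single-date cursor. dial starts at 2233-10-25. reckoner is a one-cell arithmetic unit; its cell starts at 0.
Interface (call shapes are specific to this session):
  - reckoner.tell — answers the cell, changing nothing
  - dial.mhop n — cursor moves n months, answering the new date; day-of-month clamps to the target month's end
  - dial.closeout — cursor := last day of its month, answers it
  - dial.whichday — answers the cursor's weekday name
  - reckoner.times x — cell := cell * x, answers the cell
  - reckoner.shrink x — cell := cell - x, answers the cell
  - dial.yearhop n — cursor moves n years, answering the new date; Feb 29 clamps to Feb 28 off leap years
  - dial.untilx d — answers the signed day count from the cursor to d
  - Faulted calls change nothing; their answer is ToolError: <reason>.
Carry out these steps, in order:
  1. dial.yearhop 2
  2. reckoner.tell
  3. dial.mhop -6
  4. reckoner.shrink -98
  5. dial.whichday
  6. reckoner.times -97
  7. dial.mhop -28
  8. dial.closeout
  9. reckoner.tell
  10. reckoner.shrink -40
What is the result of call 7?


Answer: 2232-12-25

Derivation:
Calling dial.yearhop using n→2, giving 2235-10-25.
I run reckoner.tell: 0.
Then dial.mhop using n→-6: 2235-04-25.
I run reckoner.shrink using x→-98, and get 98.
Using dial.whichday, — result: Saturday.
I invoke reckoner.times using x→-97, giving -9506.
Next I call dial.mhop using n→-28, → 2232-12-25.
I invoke dial.closeout(), and get 2232-12-31.
I try reckoner.tell, which returns -9506.
Next I call reckoner.shrink using x→-40, which returns -9466.


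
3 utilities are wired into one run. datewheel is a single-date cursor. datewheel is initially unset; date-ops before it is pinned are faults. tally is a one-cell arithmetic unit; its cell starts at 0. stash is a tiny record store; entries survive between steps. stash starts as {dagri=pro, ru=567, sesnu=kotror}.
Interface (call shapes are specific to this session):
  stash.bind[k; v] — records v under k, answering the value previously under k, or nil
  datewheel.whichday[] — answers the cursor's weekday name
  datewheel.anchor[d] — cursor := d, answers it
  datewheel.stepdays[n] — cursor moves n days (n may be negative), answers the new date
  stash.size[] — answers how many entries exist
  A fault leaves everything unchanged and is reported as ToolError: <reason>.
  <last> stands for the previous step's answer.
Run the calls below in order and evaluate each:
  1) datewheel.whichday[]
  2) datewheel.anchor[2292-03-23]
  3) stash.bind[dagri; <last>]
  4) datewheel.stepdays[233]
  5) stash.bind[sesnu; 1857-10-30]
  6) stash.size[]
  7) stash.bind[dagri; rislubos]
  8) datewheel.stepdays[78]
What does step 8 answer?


Answer: 2293-01-28

Derivation:
% whichday
:: ToolError: no date set
% anchor d='2292-03-23'
:: 2292-03-23
% bind k='dagri' v='<last>'
:: pro
% stepdays n='233'
:: 2292-11-11
% bind k='sesnu' v='1857-10-30'
:: kotror
% size
:: 3
% bind k='dagri' v='rislubos'
:: 2292-03-23
% stepdays n='78'
:: 2293-01-28


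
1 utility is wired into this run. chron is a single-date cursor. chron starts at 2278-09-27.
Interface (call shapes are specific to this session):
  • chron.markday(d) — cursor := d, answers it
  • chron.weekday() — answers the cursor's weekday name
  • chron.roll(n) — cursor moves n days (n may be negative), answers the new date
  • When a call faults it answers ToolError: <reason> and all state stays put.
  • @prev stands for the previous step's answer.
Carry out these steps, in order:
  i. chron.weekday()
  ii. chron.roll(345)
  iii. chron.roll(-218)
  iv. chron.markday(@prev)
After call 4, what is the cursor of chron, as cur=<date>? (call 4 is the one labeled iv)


[in] chron.weekday
[out] Friday
[in] chron.roll n: 345
[out] 2279-09-07
[in] chron.roll n: -218
[out] 2279-02-01
[in] chron.markday d: @prev
[out] 2279-02-01

Answer: cur=2279-02-01


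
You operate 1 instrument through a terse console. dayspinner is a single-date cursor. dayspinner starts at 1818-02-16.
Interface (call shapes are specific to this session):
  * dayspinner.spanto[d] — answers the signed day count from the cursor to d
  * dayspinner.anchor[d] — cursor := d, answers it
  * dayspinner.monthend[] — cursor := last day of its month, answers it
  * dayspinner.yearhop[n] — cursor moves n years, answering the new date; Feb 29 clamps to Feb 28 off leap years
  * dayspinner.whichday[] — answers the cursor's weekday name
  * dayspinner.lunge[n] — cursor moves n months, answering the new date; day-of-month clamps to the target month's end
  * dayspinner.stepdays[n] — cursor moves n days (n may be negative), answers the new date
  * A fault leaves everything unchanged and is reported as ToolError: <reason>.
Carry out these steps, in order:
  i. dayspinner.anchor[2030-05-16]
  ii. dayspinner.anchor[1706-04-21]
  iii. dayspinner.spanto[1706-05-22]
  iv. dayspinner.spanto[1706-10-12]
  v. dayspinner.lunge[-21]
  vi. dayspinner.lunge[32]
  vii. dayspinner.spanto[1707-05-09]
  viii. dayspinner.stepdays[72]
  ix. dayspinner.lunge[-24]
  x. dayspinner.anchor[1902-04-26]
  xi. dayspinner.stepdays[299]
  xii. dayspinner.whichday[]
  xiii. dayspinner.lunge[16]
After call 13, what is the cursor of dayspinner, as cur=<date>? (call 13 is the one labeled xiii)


>>> anchor d='2030-05-16'
[out] 2030-05-16
>>> anchor d='1706-04-21'
[out] 1706-04-21
>>> spanto d='1706-05-22'
[out] 31
>>> spanto d='1706-10-12'
[out] 174
>>> lunge n='-21'
[out] 1704-07-21
>>> lunge n='32'
[out] 1707-03-21
>>> spanto d='1707-05-09'
[out] 49
>>> stepdays n='72'
[out] 1707-06-01
>>> lunge n='-24'
[out] 1705-06-01
>>> anchor d='1902-04-26'
[out] 1902-04-26
>>> stepdays n='299'
[out] 1903-02-19
>>> whichday
[out] Thursday
>>> lunge n='16'
[out] 1904-06-19

Answer: cur=1904-06-19


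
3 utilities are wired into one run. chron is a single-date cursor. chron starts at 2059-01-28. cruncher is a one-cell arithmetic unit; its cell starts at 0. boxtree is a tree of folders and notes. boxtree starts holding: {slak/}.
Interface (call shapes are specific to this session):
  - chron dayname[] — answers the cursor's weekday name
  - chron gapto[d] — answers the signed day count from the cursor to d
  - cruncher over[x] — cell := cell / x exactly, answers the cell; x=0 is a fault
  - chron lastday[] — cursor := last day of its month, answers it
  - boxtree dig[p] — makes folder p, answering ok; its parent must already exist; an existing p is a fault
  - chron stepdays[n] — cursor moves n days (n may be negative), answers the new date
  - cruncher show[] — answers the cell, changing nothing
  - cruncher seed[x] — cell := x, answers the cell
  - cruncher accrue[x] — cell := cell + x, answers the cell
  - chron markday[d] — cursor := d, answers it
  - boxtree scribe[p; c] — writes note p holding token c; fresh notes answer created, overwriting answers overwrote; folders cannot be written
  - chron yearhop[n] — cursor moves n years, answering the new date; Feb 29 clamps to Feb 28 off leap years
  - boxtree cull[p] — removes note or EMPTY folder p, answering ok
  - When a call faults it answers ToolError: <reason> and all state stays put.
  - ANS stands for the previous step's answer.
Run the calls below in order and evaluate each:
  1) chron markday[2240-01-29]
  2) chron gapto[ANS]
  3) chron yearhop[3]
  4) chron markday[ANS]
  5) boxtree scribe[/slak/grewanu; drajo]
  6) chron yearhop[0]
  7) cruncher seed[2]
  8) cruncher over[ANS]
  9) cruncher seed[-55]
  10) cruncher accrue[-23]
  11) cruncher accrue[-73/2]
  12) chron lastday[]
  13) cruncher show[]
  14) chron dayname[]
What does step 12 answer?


Answer: 2243-01-31

Derivation:
Step: chron markday[d: 2240-01-29]
Result: 2240-01-29
Step: chron gapto[d: ANS]
Result: 0
Step: chron yearhop[n: 3]
Result: 2243-01-29
Step: chron markday[d: ANS]
Result: 2243-01-29
Step: boxtree scribe[p: /slak/grewanu; c: drajo]
Result: created
Step: chron yearhop[n: 0]
Result: 2243-01-29
Step: cruncher seed[x: 2]
Result: 2
Step: cruncher over[x: ANS]
Result: 1
Step: cruncher seed[x: -55]
Result: -55
Step: cruncher accrue[x: -23]
Result: -78
Step: cruncher accrue[x: -73/2]
Result: -229/2
Step: chron lastday[]
Result: 2243-01-31
Step: cruncher show[]
Result: -229/2
Step: chron dayname[]
Result: Tuesday


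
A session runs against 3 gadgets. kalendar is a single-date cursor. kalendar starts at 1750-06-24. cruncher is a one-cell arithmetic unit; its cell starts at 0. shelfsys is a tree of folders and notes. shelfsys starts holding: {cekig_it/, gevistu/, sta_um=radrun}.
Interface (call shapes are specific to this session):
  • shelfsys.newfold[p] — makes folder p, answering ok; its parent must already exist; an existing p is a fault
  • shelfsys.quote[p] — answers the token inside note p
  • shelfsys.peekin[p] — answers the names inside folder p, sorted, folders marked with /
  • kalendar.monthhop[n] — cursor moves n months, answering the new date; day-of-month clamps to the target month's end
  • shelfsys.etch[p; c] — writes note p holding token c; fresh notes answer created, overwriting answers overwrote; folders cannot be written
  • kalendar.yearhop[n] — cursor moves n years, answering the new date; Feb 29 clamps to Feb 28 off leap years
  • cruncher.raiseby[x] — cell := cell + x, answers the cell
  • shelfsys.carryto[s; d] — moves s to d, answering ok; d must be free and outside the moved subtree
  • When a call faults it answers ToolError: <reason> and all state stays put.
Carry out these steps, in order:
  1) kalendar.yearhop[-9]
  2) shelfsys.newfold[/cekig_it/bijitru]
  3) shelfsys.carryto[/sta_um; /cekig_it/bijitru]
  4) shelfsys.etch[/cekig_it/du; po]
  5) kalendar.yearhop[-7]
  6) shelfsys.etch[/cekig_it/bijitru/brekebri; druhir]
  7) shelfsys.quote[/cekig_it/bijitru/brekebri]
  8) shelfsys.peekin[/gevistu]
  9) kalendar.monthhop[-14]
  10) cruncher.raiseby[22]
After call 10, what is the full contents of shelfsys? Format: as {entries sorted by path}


Answer: {cekig_it/, cekig_it/bijitru/, cekig_it/bijitru/brekebri=druhir, cekig_it/du=po, gevistu/, sta_um=radrun}

Derivation:
I run yearhop(n: -9), — result: 1741-06-24.
Using newfold(p: /cekig_it/bijitru), which returns ok.
I run carryto(s: /sta_um, d: /cekig_it/bijitru), — result: ToolError: exists.
I invoke etch(p: /cekig_it/du, c: po), giving created.
Invoking yearhop(n: -7), giving 1734-06-24.
I invoke etch(p: /cekig_it/bijitru/brekebri, c: druhir), which returns created.
I use quote(p: /cekig_it/bijitru/brekebri), yielding druhir.
Calling peekin(p: /gevistu), and get [].
I use monthhop(n: -14), — result: 1733-04-24.
I run raiseby(x: 22), which returns 22.


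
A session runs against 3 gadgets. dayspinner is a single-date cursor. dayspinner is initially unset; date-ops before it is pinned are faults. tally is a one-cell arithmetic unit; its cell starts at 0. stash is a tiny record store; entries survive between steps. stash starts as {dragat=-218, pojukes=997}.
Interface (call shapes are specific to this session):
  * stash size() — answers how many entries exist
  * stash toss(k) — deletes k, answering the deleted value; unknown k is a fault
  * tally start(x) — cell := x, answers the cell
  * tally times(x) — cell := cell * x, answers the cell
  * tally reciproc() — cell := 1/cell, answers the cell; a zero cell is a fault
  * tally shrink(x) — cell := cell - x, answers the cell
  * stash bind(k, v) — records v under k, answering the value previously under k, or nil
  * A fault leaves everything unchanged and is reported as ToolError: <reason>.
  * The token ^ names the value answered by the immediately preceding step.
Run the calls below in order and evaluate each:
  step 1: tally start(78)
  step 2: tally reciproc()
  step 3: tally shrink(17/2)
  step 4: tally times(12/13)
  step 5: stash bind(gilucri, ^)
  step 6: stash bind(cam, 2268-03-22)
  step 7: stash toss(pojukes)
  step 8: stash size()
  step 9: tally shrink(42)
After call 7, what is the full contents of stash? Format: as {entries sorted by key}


Act: tally start[x: 78]
Obs: 78
Act: tally reciproc[]
Obs: 1/78
Act: tally shrink[x: 17/2]
Obs: -331/39
Act: tally times[x: 12/13]
Obs: -1324/169
Act: stash bind[k: gilucri; v: ^]
Obs: nil
Act: stash bind[k: cam; v: 2268-03-22]
Obs: nil
Act: stash toss[k: pojukes]
Obs: 997
Act: stash size[]
Obs: 3
Act: tally shrink[x: 42]
Obs: -8422/169

Answer: {cam=2268-03-22, dragat=-218, gilucri=-1324/169}


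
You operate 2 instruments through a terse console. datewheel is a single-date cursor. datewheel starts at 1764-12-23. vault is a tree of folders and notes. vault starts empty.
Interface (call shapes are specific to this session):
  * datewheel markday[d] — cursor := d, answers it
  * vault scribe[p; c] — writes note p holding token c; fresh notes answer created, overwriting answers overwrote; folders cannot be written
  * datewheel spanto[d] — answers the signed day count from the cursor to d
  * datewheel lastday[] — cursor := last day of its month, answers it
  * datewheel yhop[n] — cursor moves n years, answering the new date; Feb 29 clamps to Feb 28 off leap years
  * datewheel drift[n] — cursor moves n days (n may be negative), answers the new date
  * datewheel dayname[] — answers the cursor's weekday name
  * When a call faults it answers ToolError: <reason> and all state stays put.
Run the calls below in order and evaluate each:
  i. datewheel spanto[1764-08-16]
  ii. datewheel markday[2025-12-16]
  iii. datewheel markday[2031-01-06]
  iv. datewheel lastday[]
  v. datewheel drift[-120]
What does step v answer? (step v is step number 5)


Answer: 2030-10-03

Derivation:
==> datewheel spanto(d→1764-08-16)
<== -129
==> datewheel markday(d→2025-12-16)
<== 2025-12-16
==> datewheel markday(d→2031-01-06)
<== 2031-01-06
==> datewheel lastday()
<== 2031-01-31
==> datewheel drift(n→-120)
<== 2030-10-03


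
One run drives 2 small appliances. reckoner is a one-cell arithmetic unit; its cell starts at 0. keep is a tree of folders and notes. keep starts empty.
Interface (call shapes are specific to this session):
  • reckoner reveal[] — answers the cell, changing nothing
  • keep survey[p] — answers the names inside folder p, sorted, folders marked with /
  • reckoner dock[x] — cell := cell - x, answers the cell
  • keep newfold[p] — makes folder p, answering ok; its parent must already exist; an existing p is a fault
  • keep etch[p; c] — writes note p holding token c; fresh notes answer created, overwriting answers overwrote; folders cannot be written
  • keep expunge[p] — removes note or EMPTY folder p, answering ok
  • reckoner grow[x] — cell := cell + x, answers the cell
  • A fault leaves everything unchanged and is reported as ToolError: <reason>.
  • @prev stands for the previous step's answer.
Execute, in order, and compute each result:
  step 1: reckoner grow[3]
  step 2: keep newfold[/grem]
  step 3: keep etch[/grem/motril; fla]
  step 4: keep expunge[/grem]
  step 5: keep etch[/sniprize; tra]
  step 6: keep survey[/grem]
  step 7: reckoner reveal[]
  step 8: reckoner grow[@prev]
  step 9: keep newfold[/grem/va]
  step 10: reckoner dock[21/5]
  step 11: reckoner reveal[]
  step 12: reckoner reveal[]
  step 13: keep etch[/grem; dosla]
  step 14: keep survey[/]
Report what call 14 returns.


Answer: [grem/, sniprize]

Derivation:
·→ reckoner grow(x=3)
·← 3
·→ keep newfold(p=/grem)
·← ok
·→ keep etch(p=/grem/motril, c=fla)
·← created
·→ keep expunge(p=/grem)
·← ToolError: not empty
·→ keep etch(p=/sniprize, c=tra)
·← created
·→ keep survey(p=/grem)
·← [motril]
·→ reckoner reveal()
·← 3
·→ reckoner grow(x=@prev)
·← 6
·→ keep newfold(p=/grem/va)
·← ok
·→ reckoner dock(x=21/5)
·← 9/5
·→ reckoner reveal()
·← 9/5
·→ reckoner reveal()
·← 9/5
·→ keep etch(p=/grem, c=dosla)
·← ToolError: is a directory
·→ keep survey(p=/)
·← [grem/, sniprize]
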